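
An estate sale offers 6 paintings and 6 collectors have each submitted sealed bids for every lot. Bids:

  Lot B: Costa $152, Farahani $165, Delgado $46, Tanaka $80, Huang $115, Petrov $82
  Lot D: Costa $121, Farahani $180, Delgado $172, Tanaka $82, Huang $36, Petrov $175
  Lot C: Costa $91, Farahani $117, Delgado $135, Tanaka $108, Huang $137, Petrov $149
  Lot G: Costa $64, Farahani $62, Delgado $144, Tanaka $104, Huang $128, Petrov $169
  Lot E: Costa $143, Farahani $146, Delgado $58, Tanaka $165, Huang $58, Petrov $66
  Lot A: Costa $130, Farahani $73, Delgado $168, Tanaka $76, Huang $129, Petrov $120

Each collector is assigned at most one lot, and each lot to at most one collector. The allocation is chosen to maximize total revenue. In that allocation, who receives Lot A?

This is the linear assignment problem.
Optimal: Costa→Lot B ($152), Farahani→Lot D ($180), Delgado→Lot A ($168), Tanaka→Lot E ($165), Huang→Lot C ($137), Petrov→Lot G ($169) — total 152+180+168+165+137+169 = $971.
Column-greedy (each lot in turn goes to its best remaining collector) gives $916, worse by 55.
Checked against all permutations: $971 is optimal.
Delgado's own top lot is Lot D ($172), but forcing Delgado→Lot D and reassigning the rest optimally gives only $938 — worse by 33.

Delgado receives Lot A.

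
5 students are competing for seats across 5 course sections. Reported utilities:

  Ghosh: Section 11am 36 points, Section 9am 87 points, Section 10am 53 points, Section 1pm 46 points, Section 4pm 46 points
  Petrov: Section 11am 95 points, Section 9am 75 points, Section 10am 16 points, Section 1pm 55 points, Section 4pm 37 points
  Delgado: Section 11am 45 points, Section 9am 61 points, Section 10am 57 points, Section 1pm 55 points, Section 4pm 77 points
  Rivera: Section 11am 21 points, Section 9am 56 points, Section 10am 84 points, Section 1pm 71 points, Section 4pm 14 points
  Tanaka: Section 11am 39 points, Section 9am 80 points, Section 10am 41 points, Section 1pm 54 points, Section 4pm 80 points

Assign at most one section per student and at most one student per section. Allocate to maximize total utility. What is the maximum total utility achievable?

Max total: 401 points

This is the linear assignment problem.
Optimal: Ghosh→Section 9am (87 points), Petrov→Section 11am (95 points), Delgado→Section 1pm (55 points), Rivera→Section 10am (84 points), Tanaka→Section 4pm (80 points) — total 87+95+55+84+80 = 401 points.
Next-best assignment: Ghosh→Section 9am, Petrov→Section 11am, Delgado→Section 4pm, Rivera→Section 10am, Tanaka→Section 1pm = 397 points.
Swapping Rivera↔Tanaka (Rivera→Section 4pm 14 points, Tanaka→Section 10am 41 points) loses 109.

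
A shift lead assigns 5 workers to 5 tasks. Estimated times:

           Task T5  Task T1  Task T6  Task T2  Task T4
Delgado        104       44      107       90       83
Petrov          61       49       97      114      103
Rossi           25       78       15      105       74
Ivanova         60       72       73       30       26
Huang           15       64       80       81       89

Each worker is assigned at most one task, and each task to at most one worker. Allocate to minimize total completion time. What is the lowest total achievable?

Optimal: Delgado→Task T4 (83 min), Petrov→Task T1 (49 min), Rossi→Task T6 (15 min), Ivanova→Task T2 (30 min), Huang→Task T5 (15 min) — total 83+49+15+30+15 = 192 min.
Row-greedy (each worker in turn takes its cheapest remaining task) gives 227 min, worse by 35.

Minimum total: 192 min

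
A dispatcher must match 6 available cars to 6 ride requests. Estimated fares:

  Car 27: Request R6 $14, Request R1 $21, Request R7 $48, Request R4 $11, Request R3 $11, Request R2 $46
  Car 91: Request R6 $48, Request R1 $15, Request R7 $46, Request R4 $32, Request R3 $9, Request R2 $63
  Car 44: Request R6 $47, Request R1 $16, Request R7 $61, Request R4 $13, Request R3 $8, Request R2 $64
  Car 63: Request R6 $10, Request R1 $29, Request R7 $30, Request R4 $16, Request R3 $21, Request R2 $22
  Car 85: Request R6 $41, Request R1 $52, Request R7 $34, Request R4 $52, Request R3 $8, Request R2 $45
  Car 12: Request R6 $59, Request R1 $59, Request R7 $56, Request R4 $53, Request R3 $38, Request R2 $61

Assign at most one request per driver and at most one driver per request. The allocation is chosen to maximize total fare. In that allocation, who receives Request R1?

Optimal: Car 27→Request R7 ($48), Car 91→Request R6 ($48), Car 44→Request R2 ($64), Car 63→Request R3 ($21), Car 85→Request R4 ($52), Car 12→Request R1 ($59) — total 48+48+64+21+52+59 = $292.
Row-greedy (each driver in turn takes its best remaining request) gives $277, worse by 15.
Next-best assignment: Car 27→Request R7, Car 91→Request R2, Car 44→Request R6, Car 63→Request R3, Car 85→Request R4, Car 12→Request R1 = $290.
Car 12's own top request is Request R2 ($61), but forcing Car 12→Request R2 and reassigning the rest optimally gives only $264 — worse by 28.

Car 12 receives Request R1.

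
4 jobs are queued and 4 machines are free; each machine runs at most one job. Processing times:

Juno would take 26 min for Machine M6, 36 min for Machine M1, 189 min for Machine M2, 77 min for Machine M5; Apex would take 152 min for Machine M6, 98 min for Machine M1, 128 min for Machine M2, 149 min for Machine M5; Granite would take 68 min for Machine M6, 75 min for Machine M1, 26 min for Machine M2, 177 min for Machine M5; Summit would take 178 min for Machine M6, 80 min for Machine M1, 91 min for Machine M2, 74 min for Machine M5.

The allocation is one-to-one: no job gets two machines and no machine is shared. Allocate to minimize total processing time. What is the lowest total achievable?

Treat this as an assignment problem: match each job to one machine.
Optimal: Juno→Machine M6 (26 min), Apex→Machine M1 (98 min), Granite→Machine M2 (26 min), Summit→Machine M5 (74 min) — total 26+98+26+74 = 224 min.
Swapping Summit↔Juno (Summit→Machine M6 178 min, Juno→Machine M5 77 min) adds 155.
Checked against all permutations: 224 min is optimal.

Minimum total: 224 min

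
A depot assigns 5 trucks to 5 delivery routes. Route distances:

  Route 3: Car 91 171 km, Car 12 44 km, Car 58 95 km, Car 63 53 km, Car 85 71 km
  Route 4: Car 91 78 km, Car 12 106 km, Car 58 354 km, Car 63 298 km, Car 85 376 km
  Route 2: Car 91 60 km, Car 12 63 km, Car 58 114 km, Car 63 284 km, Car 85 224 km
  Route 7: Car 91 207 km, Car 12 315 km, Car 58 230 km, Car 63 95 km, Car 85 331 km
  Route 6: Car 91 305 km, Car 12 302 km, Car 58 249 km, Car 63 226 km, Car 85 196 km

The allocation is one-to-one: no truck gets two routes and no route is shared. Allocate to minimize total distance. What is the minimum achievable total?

Minimum total: 527 km

Optimal: Car 91→Route 4 (78 km), Car 12→Route 3 (44 km), Car 58→Route 2 (114 km), Car 63→Route 7 (95 km), Car 85→Route 6 (196 km) — total 78+44+114+95+196 = 527 km.
Row-greedy (each truck in turn takes its cheapest remaining route) gives 936 km, worse by 409.
Swapping Car 91↔Car 85 (Car 91→Route 6 305 km, Car 85→Route 4 376 km) adds 407.
No other one-to-one assignment undercuts 527 km.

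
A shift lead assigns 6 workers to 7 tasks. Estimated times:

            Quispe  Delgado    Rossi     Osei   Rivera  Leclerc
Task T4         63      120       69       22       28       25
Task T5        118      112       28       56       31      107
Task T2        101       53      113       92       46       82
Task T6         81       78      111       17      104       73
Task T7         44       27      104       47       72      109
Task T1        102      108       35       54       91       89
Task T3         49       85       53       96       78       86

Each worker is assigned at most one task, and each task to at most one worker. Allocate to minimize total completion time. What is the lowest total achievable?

Optimal: Quispe→Task T3 (49 min), Delgado→Task T7 (27 min), Rossi→Task T1 (35 min), Osei→Task T6 (17 min), Rivera→Task T5 (31 min), Leclerc→Task T4 (25 min) — total 49+27+35+17+31+25 = 184 min.
Min-entry greedy (repeatedly take the single cheapest remaining cell) gives 192 min, worse by 8.
Swapping Leclerc↔Delgado (Leclerc→Task T7 109 min, Delgado→Task T4 120 min) adds 177.
No other one-to-one assignment undercuts 184 min.

Minimum total: 184 min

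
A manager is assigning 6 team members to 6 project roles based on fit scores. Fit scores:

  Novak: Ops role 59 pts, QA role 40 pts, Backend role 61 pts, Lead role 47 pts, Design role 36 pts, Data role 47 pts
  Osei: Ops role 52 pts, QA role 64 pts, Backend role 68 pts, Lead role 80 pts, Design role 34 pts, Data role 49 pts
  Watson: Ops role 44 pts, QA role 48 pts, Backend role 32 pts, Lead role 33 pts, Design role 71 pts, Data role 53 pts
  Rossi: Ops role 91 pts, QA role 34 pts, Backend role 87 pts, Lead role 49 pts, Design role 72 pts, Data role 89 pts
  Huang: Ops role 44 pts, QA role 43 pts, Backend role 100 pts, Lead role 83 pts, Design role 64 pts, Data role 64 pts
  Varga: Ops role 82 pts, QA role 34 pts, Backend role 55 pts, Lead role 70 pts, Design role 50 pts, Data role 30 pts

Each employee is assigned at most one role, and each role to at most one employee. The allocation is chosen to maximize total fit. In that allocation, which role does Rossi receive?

Rossi receives Data role.

Optimal: Novak→QA role (40 pts), Osei→Lead role (80 pts), Watson→Design role (71 pts), Rossi→Data role (89 pts), Huang→Backend role (100 pts), Varga→Ops role (82 pts) — total 40+80+71+89+100+82 = 462 pts.
Column-greedy (each role in turn goes to its best remaining employee) gives 443 pts, worse by 19.
Every other assignment is strictly worse.
Rossi's own top role is Ops role (91 pts), but forcing Rossi→Ops role and reassigning the rest optimally gives only 443 pts — worse by 19.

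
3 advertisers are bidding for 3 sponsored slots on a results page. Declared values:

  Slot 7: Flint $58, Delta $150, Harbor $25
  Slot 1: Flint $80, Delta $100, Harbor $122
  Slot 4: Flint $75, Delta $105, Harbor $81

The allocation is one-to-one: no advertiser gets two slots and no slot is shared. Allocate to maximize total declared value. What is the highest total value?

Optimal: Flint→Slot 4 ($75), Delta→Slot 7 ($150), Harbor→Slot 1 ($122) — total 75+150+122 = $347.
Row-greedy (each advertiser in turn takes its best remaining slot) gives $311, worse by 36.
Next-best assignment: Flint→Slot 1, Delta→Slot 7, Harbor→Slot 4 = $311.
Swapping Harbor↔Flint (Harbor→Slot 4 $81, Flint→Slot 1 $80) loses 36.
Every other assignment is strictly worse.

Maximum total: $347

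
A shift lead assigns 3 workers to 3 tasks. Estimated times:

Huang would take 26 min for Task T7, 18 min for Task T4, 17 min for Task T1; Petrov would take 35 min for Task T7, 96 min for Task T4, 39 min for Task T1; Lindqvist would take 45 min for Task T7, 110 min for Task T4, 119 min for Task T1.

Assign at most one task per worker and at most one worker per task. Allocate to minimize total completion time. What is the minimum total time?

This is a one-to-one assignment (minimum-cost bipartite matching).
Optimal: Huang→Task T4 (18 min), Petrov→Task T1 (39 min), Lindqvist→Task T7 (45 min) — total 18+39+45 = 102 min.
Column-greedy (each task in turn goes to its cheapest remaining worker) gives 241 min, worse by 139.
Next-best assignment: Huang→Task T1, Petrov→Task T4, Lindqvist→Task T7 = 158 min.
Checked against all permutations: 102 min is optimal.

Minimum total: 102 min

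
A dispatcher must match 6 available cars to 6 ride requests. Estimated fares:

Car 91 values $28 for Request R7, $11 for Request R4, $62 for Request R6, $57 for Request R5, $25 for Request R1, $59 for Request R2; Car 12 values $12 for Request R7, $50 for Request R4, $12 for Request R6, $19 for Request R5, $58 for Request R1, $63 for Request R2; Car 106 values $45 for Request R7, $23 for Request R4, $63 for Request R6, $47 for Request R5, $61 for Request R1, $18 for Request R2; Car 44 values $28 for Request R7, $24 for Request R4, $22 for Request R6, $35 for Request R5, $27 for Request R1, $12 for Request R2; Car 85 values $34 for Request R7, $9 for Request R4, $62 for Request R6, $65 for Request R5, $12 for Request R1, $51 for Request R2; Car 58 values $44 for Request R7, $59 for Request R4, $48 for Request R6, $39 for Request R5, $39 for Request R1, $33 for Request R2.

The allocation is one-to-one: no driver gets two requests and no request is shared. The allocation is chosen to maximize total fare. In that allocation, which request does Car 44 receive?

Car 44 receives Request R7.

Optimal: Car 91→Request R6 ($62), Car 12→Request R2 ($63), Car 106→Request R1 ($61), Car 44→Request R7 ($28), Car 85→Request R5 ($65), Car 58→Request R4 ($59) — total 62+63+61+28+65+59 = $338.
Max-entry greedy (repeatedly take the single best remaining cell) gives $305, worse by 33.
Next-best assignment: Car 91→Request R2, Car 12→Request R1, Car 106→Request R6, Car 44→Request R7, Car 85→Request R5, Car 58→Request R4 = $332.
No other one-to-one assignment exceeds $338.
Car 44's own top request is Request R5 ($35), but forcing Car 44→Request R5 and reassigning the rest optimally gives only $318 — worse by 20.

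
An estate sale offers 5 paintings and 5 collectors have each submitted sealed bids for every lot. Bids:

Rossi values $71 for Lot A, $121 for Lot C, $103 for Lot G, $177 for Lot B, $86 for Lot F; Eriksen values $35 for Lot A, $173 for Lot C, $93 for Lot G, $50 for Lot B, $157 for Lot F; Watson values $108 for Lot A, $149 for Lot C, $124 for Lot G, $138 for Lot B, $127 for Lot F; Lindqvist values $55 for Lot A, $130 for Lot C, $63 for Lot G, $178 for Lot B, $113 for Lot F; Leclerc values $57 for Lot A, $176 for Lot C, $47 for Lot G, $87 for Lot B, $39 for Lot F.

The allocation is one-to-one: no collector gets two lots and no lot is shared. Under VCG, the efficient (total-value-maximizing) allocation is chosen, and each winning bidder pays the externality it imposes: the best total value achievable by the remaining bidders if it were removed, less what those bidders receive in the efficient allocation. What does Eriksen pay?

Eriksen pays $25.

Efficient allocation: Rossi→Lot G ($103), Eriksen→Lot F ($157), Watson→Lot A ($108), Lindqvist→Lot B ($178), Leclerc→Lot C ($176); total welfare W = $722.
Eriksen receives Lot F at value $157, so the others get W − 157 = $565.
Without Eriksen: best allocation of the remaining 4 bidders over all 5 lots is Rossi→Lot B ($177), Watson→Lot G ($124), Lindqvist→Lot F ($113), Leclerc→Lot C ($176), total $590.
VCG payment = (others' best without Eriksen) − (others' welfare with Eriksen) = 590 − 565 = $25.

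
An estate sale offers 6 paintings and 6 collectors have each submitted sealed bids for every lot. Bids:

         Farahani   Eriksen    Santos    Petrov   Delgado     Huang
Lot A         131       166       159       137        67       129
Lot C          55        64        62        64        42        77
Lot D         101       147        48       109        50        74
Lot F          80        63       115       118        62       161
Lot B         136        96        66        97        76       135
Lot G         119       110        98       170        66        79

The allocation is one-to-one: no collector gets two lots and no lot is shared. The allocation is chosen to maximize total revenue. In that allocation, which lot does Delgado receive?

Delgado receives Lot C.

This is the linear assignment problem.
Optimal: Farahani→Lot B ($136), Eriksen→Lot D ($147), Santos→Lot A ($159), Petrov→Lot G ($170), Delgado→Lot C ($42), Huang→Lot F ($161) — total 136+147+159+170+42+161 = $815.
Swapping Santos↔Huang (Santos→Lot F $115, Huang→Lot A $129) loses 76.
No other one-to-one assignment exceeds $815.
Delgado's own top lot is Lot B ($76), but forcing Delgado→Lot B and reassigning the rest optimally gives only $768 — worse by 47.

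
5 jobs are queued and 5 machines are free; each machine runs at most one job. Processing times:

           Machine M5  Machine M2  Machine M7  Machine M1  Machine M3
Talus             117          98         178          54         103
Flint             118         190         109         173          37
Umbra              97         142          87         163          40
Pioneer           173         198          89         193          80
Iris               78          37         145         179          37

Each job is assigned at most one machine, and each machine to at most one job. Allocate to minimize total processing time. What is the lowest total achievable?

Optimal: Talus→Machine M1 (54 min), Flint→Machine M3 (37 min), Umbra→Machine M5 (97 min), Pioneer→Machine M7 (89 min), Iris→Machine M2 (37 min) — total 54+37+97+89+37 = 314 min.
Row-greedy (each job in turn takes its cheapest remaining machine) gives 388 min, worse by 74.
Checked against all permutations: 314 min is optimal.

Minimum total: 314 min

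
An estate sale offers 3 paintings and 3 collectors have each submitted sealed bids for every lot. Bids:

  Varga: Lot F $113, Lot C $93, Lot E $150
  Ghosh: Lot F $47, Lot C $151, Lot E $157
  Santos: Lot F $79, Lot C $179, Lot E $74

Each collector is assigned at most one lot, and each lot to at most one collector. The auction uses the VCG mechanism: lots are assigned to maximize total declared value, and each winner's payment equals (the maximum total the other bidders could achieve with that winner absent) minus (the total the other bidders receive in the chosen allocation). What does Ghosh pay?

Ghosh pays $37.

Efficient allocation: Varga→Lot F ($113), Ghosh→Lot E ($157), Santos→Lot C ($179); total welfare W = $449.
Ghosh receives Lot E at value $157, so the others get W − 157 = $292.
Without Ghosh: best allocation of the remaining 2 bidders over all 3 lots is Varga→Lot E ($150), Santos→Lot C ($179), total $329.
VCG payment = (others' best without Ghosh) − (others' welfare with Ghosh) = 329 − 292 = $37.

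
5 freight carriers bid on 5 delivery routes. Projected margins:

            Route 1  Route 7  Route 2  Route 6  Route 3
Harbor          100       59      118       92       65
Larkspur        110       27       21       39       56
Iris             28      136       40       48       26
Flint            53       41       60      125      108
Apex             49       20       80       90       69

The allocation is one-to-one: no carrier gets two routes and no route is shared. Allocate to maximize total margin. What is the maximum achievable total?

Max total: $562k

Optimal: Harbor→Route 2 ($118k), Larkspur→Route 1 ($110k), Iris→Route 7 ($136k), Flint→Route 3 ($108k), Apex→Route 6 ($90k) — total 118+110+136+108+90 = $562k.
Max-entry greedy (repeatedly take the single best remaining cell) gives $558k, worse by 4.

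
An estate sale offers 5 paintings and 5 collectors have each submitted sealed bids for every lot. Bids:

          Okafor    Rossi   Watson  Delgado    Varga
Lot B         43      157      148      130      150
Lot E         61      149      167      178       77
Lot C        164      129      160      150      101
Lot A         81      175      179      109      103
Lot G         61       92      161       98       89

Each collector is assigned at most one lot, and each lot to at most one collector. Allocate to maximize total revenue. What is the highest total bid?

Treat this as an assignment problem: match each collector to one lot.
Optimal: Okafor→Lot C ($164), Rossi→Lot A ($175), Watson→Lot G ($161), Delgado→Lot E ($178), Varga→Lot B ($150) — total 164+175+161+178+150 = $828.
Checked against all permutations: $828 is optimal.

Max total: $828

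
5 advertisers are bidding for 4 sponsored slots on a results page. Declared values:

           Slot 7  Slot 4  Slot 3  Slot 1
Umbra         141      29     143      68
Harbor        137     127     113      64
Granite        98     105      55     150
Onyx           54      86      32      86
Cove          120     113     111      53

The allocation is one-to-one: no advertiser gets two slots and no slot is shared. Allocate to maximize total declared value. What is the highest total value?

Maximum total: $543

This is a one-to-one assignment (maximum-weight bipartite matching).
Optimal: Harbor→Slot 7 ($137), Cove→Slot 4 ($113), Umbra→Slot 3 ($143), Granite→Slot 1 ($150) — total 137+113+143+150 = $543.
Column-greedy (each slot in turn goes to its best remaining advertiser) gives $529, worse by 14.
Next-best assignment: Cove→Slot 7, Harbor→Slot 4, Umbra→Slot 3, Granite→Slot 1 = $540.
Swapping Cove↔Granite (Cove→Slot 1 $53, Granite→Slot 4 $105) loses 105.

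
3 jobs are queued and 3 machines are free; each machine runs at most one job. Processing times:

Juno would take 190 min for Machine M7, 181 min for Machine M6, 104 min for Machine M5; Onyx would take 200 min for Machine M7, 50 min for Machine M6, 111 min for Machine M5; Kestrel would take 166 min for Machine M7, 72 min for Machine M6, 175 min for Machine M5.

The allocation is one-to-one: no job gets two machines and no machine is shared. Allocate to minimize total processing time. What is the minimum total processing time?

Minimum total: 320 min

Optimal: Juno→Machine M5 (104 min), Onyx→Machine M6 (50 min), Kestrel→Machine M7 (166 min) — total 104+50+166 = 320 min.
Next-best assignment: Juno→Machine M7, Onyx→Machine M5, Kestrel→Machine M6 = 373 min.
Every other assignment is strictly worse.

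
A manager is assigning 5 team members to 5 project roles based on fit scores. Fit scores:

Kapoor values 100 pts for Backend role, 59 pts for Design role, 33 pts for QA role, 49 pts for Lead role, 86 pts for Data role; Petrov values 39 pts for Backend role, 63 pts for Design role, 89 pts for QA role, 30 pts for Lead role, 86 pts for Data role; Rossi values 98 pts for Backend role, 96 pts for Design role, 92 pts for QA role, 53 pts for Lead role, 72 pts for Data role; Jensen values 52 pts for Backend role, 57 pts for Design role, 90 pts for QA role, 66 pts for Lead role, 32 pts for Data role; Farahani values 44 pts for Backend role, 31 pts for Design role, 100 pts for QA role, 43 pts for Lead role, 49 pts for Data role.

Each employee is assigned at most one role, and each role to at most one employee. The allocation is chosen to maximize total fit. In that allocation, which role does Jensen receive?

Jensen receives Lead role.

Treat this as an assignment problem: match each employee to one role.
Optimal: Kapoor→Backend role (100 pts), Petrov→Data role (86 pts), Rossi→Design role (96 pts), Jensen→Lead role (66 pts), Farahani→QA role (100 pts) — total 100+86+96+66+100 = 448 pts.
Row-greedy (each employee in turn takes its best remaining role) gives 400 pts, worse by 48.
Next-best assignment: Kapoor→Backend role, Petrov→Data role, Rossi→Design role, Jensen→QA role, Farahani→Lead role = 415 pts.
Swapping Petrov↔Kapoor (Petrov→Backend role 39 pts, Kapoor→Data role 86 pts) loses 61.
No other one-to-one assignment exceeds 448 pts.
Jensen's own top role is QA role (90 pts), but forcing Jensen→QA role and reassigning the rest optimally gives only 415 pts — worse by 33.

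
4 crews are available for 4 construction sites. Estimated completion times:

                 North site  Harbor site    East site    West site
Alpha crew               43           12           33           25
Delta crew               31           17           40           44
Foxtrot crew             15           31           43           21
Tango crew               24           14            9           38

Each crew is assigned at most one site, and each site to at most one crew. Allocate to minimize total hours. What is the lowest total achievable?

Minimum total: 66 hours

This is the linear assignment problem.
Optimal: Alpha crew→West site (25 hours), Delta crew→Harbor site (17 hours), Foxtrot crew→North site (15 hours), Tango crew→East site (9 hours) — total 25+17+15+9 = 66 hours.
Column-greedy (each site in turn goes to its cheapest remaining crew) gives 80 hours, worse by 14.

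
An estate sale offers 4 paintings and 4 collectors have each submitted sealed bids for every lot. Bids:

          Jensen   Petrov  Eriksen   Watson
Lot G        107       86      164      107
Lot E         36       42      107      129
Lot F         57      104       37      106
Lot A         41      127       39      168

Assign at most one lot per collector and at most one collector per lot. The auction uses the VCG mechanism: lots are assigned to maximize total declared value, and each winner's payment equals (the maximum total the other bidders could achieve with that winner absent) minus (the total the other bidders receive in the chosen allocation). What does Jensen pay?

Jensen pays $57.

Efficient allocation: Jensen→Lot G ($107), Petrov→Lot F ($104), Eriksen→Lot E ($107), Watson→Lot A ($168); total welfare W = $486.
Jensen receives Lot G at value $107, so the others get W − 107 = $379.
Without Jensen: best allocation of the remaining 3 bidders over all 4 lots is Petrov→Lot F ($104), Eriksen→Lot G ($164), Watson→Lot A ($168), total $436.
VCG payment = (others' best without Jensen) − (others' welfare with Jensen) = 436 − 379 = $57.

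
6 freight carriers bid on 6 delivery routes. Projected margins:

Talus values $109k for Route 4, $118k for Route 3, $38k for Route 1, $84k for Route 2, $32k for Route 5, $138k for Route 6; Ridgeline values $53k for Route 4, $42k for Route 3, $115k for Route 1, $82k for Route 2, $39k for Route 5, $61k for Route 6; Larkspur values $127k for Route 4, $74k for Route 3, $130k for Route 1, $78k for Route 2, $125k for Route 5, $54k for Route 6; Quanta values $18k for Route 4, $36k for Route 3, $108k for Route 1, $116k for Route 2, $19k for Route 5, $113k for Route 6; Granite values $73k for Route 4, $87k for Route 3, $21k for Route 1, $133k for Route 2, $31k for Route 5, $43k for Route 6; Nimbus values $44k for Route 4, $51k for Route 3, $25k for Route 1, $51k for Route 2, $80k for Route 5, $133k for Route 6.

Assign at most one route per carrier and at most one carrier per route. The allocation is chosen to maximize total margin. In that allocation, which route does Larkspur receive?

This is a one-to-one assignment (maximum-weight bipartite matching).
Optimal: Talus→Route 3 ($118k), Ridgeline→Route 1 ($115k), Larkspur→Route 4 ($127k), Quanta→Route 6 ($113k), Granite→Route 2 ($133k), Nimbus→Route 5 ($80k) — total 118+115+127+113+133+80 = $686k.
Row-greedy (each carrier in turn takes its best remaining route) gives $663k, worse by 23.
No other one-to-one assignment exceeds $686k.
Larkspur's own top route is Route 1 ($130k), but forcing Larkspur→Route 1 and reassigning the rest optimally gives only $627k — worse by 59.

Larkspur receives Route 4.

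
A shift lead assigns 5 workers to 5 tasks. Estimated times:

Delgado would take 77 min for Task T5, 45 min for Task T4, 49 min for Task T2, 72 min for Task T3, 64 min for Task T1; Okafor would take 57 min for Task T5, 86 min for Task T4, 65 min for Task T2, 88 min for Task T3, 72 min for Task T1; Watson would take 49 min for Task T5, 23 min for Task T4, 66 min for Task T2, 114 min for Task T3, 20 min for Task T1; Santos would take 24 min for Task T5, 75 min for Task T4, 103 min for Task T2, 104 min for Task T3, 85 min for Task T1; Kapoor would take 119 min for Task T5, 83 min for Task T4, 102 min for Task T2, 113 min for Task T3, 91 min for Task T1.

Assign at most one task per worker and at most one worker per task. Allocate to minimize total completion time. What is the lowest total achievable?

Minimum total: 264 min

This is the linear assignment problem.
Optimal: Delgado→Task T2 (49 min), Okafor→Task T3 (88 min), Watson→Task T1 (20 min), Santos→Task T5 (24 min), Kapoor→Task T4 (83 min) — total 49+88+20+24+83 = 264 min.
Column-greedy (each task in turn goes to its cheapest remaining worker) gives 275 min, worse by 11.
No other one-to-one assignment undercuts 264 min.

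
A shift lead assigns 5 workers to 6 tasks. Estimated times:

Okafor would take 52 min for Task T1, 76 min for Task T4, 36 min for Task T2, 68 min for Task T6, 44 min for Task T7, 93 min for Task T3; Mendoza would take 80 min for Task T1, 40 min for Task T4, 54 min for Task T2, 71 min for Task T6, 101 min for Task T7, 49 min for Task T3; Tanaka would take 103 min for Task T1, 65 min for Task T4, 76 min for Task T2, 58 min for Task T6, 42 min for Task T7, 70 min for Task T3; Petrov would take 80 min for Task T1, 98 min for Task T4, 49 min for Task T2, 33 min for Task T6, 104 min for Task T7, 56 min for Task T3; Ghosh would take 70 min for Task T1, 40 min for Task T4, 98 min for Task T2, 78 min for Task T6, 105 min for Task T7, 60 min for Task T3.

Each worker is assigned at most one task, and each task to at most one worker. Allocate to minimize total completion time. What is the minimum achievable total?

Optimal: Okafor→Task T2 (36 min), Mendoza→Task T3 (49 min), Tanaka→Task T7 (42 min), Petrov→Task T6 (33 min), Ghosh→Task T4 (40 min) — total 36+49+42+33+40 = 200 min.
Column-greedy (each task in turn goes to its cheapest remaining worker) gives 304 min, worse by 104.
Next-best assignment: Okafor→Task T2, Mendoza→Task T4, Tanaka→Task T7, Petrov→Task T6, Ghosh→Task T3 = 211 min.
Swapping Tanaka↔Petrov (Tanaka→Task T6 58 min, Petrov→Task T7 104 min) adds 87.
Checked against all permutations: 200 min is optimal.

Min total: 200 min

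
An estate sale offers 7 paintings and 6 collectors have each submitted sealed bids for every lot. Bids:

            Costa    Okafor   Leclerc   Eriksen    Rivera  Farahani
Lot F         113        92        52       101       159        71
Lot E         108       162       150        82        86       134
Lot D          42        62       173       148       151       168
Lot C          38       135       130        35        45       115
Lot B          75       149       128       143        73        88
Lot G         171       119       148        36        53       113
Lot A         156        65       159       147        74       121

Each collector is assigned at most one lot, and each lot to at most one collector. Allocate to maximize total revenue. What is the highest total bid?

Optimal: Costa→Lot G ($171), Okafor→Lot E ($162), Leclerc→Lot A ($159), Eriksen→Lot B ($143), Rivera→Lot F ($159), Farahani→Lot D ($168) — total 171+162+159+143+159+168 = $962.
Max-entry greedy (repeatedly take the single best remaining cell) gives $927, worse by 35.
Next-best assignment: Costa→Lot G, Okafor→Lot B, Leclerc→Lot E, Eriksen→Lot A, Rivera→Lot F, Farahani→Lot D = $944.

Max total: $962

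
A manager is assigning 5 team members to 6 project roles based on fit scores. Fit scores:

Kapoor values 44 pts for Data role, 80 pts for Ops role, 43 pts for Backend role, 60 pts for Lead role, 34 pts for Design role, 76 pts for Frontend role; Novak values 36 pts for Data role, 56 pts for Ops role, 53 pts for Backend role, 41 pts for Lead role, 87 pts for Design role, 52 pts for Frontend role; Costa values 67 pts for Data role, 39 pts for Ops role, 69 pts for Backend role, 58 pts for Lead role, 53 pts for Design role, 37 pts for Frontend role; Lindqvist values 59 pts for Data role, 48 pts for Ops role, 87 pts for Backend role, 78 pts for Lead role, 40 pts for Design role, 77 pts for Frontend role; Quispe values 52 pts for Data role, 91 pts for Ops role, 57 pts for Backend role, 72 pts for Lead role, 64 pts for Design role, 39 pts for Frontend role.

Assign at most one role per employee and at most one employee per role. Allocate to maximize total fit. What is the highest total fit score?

Optimal: Kapoor→Frontend role (76 pts), Novak→Design role (87 pts), Costa→Data role (67 pts), Lindqvist→Backend role (87 pts), Quispe→Ops role (91 pts) — total 76+87+67+87+91 = 408 pts.

Max total: 408 pts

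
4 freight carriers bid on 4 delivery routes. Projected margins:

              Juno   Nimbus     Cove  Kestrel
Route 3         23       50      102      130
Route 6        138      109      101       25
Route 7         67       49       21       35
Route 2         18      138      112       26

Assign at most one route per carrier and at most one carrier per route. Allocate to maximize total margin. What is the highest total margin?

Maximum total: $436k

Optimal: Juno→Route 7 ($67k), Nimbus→Route 2 ($138k), Cove→Route 6 ($101k), Kestrel→Route 3 ($130k) — total 67+138+101+130 = $436k.
Max-entry greedy (repeatedly take the single best remaining cell) gives $427k, worse by 9.
No other one-to-one assignment exceeds $436k.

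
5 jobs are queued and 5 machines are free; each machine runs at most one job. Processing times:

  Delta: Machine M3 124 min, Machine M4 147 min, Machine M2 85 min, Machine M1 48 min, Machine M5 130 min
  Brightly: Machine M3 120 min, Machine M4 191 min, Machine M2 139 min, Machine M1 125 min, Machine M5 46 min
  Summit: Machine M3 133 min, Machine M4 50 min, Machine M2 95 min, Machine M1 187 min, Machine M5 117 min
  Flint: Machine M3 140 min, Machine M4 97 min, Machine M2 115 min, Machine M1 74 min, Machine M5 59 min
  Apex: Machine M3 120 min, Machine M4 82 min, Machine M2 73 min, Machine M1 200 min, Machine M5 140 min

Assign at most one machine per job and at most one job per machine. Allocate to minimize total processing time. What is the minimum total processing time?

This is the linear assignment problem.
Optimal: Delta→Machine M1 (48 min), Brightly→Machine M3 (120 min), Summit→Machine M4 (50 min), Flint→Machine M5 (59 min), Apex→Machine M2 (73 min) — total 48+120+50+59+73 = 350 min.
Row-greedy (each job in turn takes its cheapest remaining machine) gives 379 min, worse by 29.
Swapping Summit↔Flint (Summit→Machine M5 117 min, Flint→Machine M4 97 min) adds 105.
No other one-to-one assignment undercuts 350 min.

Minimum total: 350 min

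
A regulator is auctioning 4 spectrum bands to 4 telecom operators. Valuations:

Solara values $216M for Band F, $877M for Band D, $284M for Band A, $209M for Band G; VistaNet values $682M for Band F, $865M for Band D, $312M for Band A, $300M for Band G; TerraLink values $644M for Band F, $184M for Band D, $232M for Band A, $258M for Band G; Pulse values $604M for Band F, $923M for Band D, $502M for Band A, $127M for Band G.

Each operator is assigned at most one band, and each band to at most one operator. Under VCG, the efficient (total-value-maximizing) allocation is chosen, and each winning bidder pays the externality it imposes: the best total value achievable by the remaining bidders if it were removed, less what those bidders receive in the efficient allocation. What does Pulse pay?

Pulse pays $12M.

Efficient allocation: Solara→Band D ($877M), VistaNet→Band G ($300M), TerraLink→Band F ($644M), Pulse→Band A ($502M); total welfare W = $2323M.
Pulse receives Band A at value $502M, so the others get W − 502 = $1821M.
Without Pulse: best allocation of the remaining 3 bidders over all 4 bands is Solara→Band D ($877M), VistaNet→Band A ($312M), TerraLink→Band F ($644M), total $1833M.
VCG payment = (others' best without Pulse) − (others' welfare with Pulse) = 1833 − 1821 = $12M.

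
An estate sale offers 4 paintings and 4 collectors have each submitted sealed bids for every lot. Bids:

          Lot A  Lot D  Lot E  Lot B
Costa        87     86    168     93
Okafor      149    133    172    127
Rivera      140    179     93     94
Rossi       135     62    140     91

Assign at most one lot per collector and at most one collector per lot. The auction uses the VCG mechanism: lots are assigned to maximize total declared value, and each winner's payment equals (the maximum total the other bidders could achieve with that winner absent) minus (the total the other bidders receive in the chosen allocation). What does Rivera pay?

Efficient allocation: Costa→Lot E ($168), Okafor→Lot B ($127), Rivera→Lot D ($179), Rossi→Lot A ($135); total welfare W = $609.
Rivera receives Lot D at value $179, so the others get W − 179 = $430.
Without Rivera: best allocation of the remaining 3 bidders over all 4 lots is Costa→Lot E ($168), Okafor→Lot D ($133), Rossi→Lot A ($135), total $436.
VCG payment = (others' best without Rivera) − (others' welfare with Rivera) = 436 − 430 = $6.

Rivera pays $6.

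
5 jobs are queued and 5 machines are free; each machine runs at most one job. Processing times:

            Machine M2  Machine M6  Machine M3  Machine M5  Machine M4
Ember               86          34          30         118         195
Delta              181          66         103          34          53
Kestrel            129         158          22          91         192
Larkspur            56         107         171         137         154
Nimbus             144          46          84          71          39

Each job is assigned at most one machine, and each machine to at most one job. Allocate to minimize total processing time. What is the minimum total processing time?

Min total: 185 min

Optimal: Ember→Machine M6 (34 min), Delta→Machine M5 (34 min), Kestrel→Machine M3 (22 min), Larkspur→Machine M2 (56 min), Nimbus→Machine M4 (39 min) — total 34+34+22+56+39 = 185 min.
Row-greedy (each job in turn takes its cheapest remaining machine) gives 339 min, worse by 154.
Checked against all permutations: 185 min is optimal.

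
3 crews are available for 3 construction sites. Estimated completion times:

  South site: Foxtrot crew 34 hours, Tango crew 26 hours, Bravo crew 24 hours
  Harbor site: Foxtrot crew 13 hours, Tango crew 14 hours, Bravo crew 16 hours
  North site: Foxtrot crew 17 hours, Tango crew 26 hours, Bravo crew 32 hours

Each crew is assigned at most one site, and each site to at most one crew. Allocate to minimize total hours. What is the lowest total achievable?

This is the linear assignment problem.
Optimal: Foxtrot crew→North site (17 hours), Tango crew→Harbor site (14 hours), Bravo crew→South site (24 hours) — total 17+14+24 = 55 hours.
Min-entry greedy (repeatedly take the single cheapest remaining cell) gives 63 hours, worse by 8.

Min total: 55 hours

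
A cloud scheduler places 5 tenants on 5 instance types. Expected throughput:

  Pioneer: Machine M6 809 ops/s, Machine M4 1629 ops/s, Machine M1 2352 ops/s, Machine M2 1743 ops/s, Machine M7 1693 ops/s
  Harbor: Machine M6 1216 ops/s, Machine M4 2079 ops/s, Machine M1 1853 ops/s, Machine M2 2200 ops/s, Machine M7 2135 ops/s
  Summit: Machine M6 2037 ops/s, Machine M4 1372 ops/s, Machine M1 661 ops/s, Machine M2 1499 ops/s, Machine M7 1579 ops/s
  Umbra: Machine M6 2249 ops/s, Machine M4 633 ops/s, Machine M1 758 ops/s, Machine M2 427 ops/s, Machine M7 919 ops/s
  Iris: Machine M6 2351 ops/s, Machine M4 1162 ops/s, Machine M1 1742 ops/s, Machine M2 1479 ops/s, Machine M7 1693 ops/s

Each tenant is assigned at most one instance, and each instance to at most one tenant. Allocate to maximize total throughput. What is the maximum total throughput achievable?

Optimal: Pioneer→Machine M1 (2352 ops/s), Harbor→Machine M4 (2079 ops/s), Summit→Machine M2 (1499 ops/s), Umbra→Machine M6 (2249 ops/s), Iris→Machine M7 (1693 ops/s) — total 2352+2079+1499+2249+1693 = 9872 ops/s.
Next-best assignment: Pioneer→Machine M1, Harbor→Machine M2, Summit→Machine M4, Umbra→Machine M6, Iris→Machine M7 = 9866 ops/s.
Swapping Iris↔Harbor (Iris→Machine M4 1162 ops/s, Harbor→Machine M7 2135 ops/s) loses 475.
Every other assignment is strictly worse.

Max total: 9872 ops/s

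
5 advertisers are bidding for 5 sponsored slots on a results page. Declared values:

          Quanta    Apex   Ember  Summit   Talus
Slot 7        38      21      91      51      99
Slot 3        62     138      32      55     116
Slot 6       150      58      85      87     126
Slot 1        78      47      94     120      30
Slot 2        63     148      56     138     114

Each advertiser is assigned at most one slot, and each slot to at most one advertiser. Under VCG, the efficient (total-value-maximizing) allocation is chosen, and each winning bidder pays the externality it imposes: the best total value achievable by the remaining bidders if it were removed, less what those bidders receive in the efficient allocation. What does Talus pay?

Talus pays $11.

Efficient allocation: Quanta→Slot 6 ($150), Apex→Slot 2 ($148), Ember→Slot 7 ($91), Summit→Slot 1 ($120), Talus→Slot 3 ($116); total welfare W = $625.
Talus receives Slot 3 at value $116, so the others get W − 116 = $509.
Without Talus: best allocation of the remaining 4 bidders over all 5 slots is Quanta→Slot 6 ($150), Apex→Slot 3 ($138), Ember→Slot 1 ($94), Summit→Slot 2 ($138), total $520.
VCG payment = (others' best without Talus) − (others' welfare with Talus) = 520 − 509 = $11.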